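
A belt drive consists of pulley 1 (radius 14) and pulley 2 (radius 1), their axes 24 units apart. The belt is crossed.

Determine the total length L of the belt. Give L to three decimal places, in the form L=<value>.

crossed belt: β = asin((r1+r2)/C) = asin(15/24) = 38.6822°
wrap1 = wrap2 = π + 2β = 257.3644°
tangent length = C·cosβ = 18.7350
L = (r1+r2)·wrap + 2·C·cosβ = 15·4.4919 + 2·18.7350 = 104.8478

L=104.848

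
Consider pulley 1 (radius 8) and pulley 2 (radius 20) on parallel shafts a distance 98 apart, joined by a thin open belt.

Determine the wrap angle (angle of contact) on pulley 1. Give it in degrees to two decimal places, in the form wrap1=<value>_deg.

wrap1=165.93_deg

open belt: β = asin((r2−r1)/C) = asin(12/98) = 7.0335°
wrap1 = π − 2β = 165.9331°
wrap2 = π + 2β = 194.0669°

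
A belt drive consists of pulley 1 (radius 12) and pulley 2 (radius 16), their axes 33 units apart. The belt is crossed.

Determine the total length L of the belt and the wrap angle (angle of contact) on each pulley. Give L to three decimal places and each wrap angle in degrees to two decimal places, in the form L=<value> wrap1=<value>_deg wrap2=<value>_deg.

L=179.628 wrap1=296.09_deg wrap2=296.09_deg

crossed belt: β = asin((r1+r2)/C) = asin(28/33) = 58.0473°
wrap1 = wrap2 = π + 2β = 296.0945°
tangent length = C·cosβ = 17.4642
L = (r1+r2)·wrap + 2·C·cosβ = 28·5.1678 + 2·17.4642 = 179.6276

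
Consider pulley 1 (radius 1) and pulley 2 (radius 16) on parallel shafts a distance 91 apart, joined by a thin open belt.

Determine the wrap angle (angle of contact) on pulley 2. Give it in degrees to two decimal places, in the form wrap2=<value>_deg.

wrap2=198.98_deg

open belt: β = asin((r2−r1)/C) = asin(15/91) = 9.4877°
wrap1 = π − 2β = 161.0247°
wrap2 = π + 2β = 198.9753°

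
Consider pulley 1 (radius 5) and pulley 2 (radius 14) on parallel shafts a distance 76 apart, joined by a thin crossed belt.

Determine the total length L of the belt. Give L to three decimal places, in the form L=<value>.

crossed belt: β = asin((r1+r2)/C) = asin(19/76) = 14.4775°
wrap1 = wrap2 = π + 2β = 208.9550°
tangent length = C·cosβ = 73.5867
L = (r1+r2)·wrap + 2·C·cosβ = 19·3.6470 + 2·73.5867 = 216.4655

L=216.465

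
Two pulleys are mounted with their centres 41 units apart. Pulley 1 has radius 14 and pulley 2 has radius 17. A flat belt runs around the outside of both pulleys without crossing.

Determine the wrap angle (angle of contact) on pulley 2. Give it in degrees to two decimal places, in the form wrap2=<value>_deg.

open belt: β = asin((r2−r1)/C) = asin(3/41) = 4.1961°
wrap1 = π − 2β = 171.6078°
wrap2 = π + 2β = 188.3922°

wrap2=188.39_deg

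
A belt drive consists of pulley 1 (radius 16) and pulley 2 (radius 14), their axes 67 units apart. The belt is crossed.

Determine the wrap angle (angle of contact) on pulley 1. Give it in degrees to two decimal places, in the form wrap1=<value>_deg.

crossed belt: β = asin((r1+r2)/C) = asin(30/67) = 26.6001°
wrap1 = wrap2 = π + 2β = 233.2003°

wrap1=233.20_deg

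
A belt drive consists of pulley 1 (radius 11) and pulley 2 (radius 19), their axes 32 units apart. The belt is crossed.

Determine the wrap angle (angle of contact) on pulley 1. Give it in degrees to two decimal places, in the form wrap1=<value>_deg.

wrap1=319.27_deg

crossed belt: β = asin((r1+r2)/C) = asin(30/32) = 69.6359°
wrap1 = wrap2 = π + 2β = 319.2717°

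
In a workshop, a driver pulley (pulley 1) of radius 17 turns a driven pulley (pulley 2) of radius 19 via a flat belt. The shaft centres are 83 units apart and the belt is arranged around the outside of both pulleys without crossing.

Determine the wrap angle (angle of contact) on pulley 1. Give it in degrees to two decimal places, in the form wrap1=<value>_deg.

open belt: β = asin((r2−r1)/C) = asin(2/83) = 1.3808°
wrap1 = π − 2β = 177.2385°
wrap2 = π + 2β = 182.7615°

wrap1=177.24_deg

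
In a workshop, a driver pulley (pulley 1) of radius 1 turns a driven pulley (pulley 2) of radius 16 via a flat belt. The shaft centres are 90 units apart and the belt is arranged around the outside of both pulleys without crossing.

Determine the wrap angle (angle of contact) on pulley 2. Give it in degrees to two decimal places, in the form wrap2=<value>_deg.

open belt: β = asin((r2−r1)/C) = asin(15/90) = 9.5941°
wrap1 = π − 2β = 160.8119°
wrap2 = π + 2β = 199.1881°

wrap2=199.19_deg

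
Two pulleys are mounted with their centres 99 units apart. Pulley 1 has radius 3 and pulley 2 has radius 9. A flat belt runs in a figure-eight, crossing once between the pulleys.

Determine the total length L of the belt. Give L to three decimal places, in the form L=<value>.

crossed belt: β = asin((r1+r2)/C) = asin(12/99) = 6.9621°
wrap1 = wrap2 = π + 2β = 193.9241°
tangent length = C·cosβ = 98.2700
L = (r1+r2)·wrap + 2·C·cosβ = 12·3.3846 + 2·98.2700 = 237.1554

L=237.155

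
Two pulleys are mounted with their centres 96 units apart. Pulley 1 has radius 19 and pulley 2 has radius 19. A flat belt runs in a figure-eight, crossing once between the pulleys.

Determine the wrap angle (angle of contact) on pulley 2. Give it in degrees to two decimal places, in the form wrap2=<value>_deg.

wrap2=226.64_deg

crossed belt: β = asin((r1+r2)/C) = asin(38/96) = 23.3180°
wrap1 = wrap2 = π + 2β = 226.6359°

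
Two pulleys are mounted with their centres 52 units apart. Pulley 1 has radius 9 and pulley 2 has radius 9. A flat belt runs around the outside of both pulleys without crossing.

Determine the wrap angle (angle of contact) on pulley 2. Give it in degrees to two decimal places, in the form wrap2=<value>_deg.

wrap2=180.00_deg

open belt: β = asin((r2−r1)/C) = asin(0/52) = 0.0000°
wrap1 = π − 2β = 180.0000°
wrap2 = π + 2β = 180.0000°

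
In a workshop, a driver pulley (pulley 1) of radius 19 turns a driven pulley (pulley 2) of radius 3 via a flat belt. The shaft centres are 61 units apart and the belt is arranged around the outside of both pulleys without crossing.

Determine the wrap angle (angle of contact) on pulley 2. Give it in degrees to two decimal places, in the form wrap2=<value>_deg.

wrap2=149.59_deg

open belt: β = asin((r2−r1)/C) = asin(-16/61) = -15.2063°
wrap1 = π − 2β = 210.4126°
wrap2 = π + 2β = 149.5874°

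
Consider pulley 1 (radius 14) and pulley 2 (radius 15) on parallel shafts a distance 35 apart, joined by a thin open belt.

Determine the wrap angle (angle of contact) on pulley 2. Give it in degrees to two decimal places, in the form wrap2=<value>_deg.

wrap2=183.27_deg

open belt: β = asin((r2−r1)/C) = asin(1/35) = 1.6372°
wrap1 = π − 2β = 176.7255°
wrap2 = π + 2β = 183.2745°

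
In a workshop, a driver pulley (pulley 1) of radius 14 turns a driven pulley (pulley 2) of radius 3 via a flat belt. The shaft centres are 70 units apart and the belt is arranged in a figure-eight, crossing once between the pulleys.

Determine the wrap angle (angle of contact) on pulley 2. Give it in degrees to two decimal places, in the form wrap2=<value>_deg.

wrap2=208.11_deg

crossed belt: β = asin((r1+r2)/C) = asin(17/70) = 14.0552°
wrap1 = wrap2 = π + 2β = 208.1105°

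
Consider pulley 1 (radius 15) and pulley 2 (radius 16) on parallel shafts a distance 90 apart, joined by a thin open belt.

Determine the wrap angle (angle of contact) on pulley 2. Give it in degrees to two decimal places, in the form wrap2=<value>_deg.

open belt: β = asin((r2−r1)/C) = asin(1/90) = 0.6366°
wrap1 = π − 2β = 178.7267°
wrap2 = π + 2β = 181.2733°

wrap2=181.27_deg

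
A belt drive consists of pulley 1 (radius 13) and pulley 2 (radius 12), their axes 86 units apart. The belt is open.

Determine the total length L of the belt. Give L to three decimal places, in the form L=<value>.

L=250.551

open belt: β = asin((r2−r1)/C) = asin(-1/86) = -0.6662°
wrap1 = π − 2β = 181.3325°
wrap2 = π + 2β = 178.6675°
tangent length = C·cosβ = 85.9942
L = r1·wrap1 + r2·wrap2 + 2·C·cosβ = 13·3.1648 + 12·3.1183 + 2·85.9942 = 250.5514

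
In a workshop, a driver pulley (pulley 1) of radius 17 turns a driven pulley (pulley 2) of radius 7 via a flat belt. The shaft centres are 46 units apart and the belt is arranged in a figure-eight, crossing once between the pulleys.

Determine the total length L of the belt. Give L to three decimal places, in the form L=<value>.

crossed belt: β = asin((r1+r2)/C) = asin(24/46) = 31.4490°
wrap1 = wrap2 = π + 2β = 242.8980°
tangent length = C·cosβ = 39.2428
L = (r1+r2)·wrap + 2·C·cosβ = 24·4.2394 + 2·39.2428 = 180.2305

L=180.231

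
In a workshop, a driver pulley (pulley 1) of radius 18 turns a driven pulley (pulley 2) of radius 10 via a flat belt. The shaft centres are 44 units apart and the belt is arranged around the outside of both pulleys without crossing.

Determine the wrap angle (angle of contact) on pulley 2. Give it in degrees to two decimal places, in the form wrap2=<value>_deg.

wrap2=159.05_deg

open belt: β = asin((r2−r1)/C) = asin(-8/44) = -10.4757°
wrap1 = π − 2β = 200.9514°
wrap2 = π + 2β = 159.0486°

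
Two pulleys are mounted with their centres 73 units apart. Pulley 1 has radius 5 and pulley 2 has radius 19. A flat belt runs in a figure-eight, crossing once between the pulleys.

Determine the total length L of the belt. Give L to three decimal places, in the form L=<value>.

crossed belt: β = asin((r1+r2)/C) = asin(24/73) = 19.1940°
wrap1 = wrap2 = π + 2β = 218.3879°
tangent length = C·cosβ = 68.9420
L = (r1+r2)·wrap + 2·C·cosβ = 24·3.8116 + 2·68.9420 = 229.3621

L=229.362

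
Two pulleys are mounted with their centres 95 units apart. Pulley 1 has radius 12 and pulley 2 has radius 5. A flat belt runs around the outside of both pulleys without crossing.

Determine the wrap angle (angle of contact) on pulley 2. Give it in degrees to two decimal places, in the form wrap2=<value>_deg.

open belt: β = asin((r2−r1)/C) = asin(-7/95) = -4.2256°
wrap1 = π − 2β = 188.4512°
wrap2 = π + 2β = 171.5488°

wrap2=171.55_deg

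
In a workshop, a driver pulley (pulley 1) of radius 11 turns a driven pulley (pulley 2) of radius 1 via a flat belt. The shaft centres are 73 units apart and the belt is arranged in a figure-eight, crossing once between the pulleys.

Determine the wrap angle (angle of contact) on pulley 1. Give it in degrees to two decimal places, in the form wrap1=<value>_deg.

wrap1=198.92_deg

crossed belt: β = asin((r1+r2)/C) = asin(12/73) = 9.4614°
wrap1 = wrap2 = π + 2β = 198.9229°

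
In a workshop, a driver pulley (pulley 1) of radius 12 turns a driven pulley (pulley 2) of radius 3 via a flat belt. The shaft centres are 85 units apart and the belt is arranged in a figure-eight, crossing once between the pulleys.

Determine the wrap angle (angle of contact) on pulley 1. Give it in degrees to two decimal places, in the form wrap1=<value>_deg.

wrap1=200.33_deg

crossed belt: β = asin((r1+r2)/C) = asin(15/85) = 10.1642°
wrap1 = wrap2 = π + 2β = 200.3285°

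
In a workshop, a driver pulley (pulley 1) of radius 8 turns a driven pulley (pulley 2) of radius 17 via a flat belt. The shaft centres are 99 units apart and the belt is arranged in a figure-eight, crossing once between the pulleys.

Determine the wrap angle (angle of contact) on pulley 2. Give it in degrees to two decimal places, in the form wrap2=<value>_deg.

crossed belt: β = asin((r1+r2)/C) = asin(25/99) = 14.6270°
wrap1 = wrap2 = π + 2β = 209.2540°

wrap2=209.25_deg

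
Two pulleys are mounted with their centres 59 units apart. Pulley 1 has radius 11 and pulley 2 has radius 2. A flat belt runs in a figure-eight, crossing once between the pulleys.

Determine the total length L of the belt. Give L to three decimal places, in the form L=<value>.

L=161.717

crossed belt: β = asin((r1+r2)/C) = asin(13/59) = 12.7289°
wrap1 = wrap2 = π + 2β = 205.4579°
tangent length = C·cosβ = 57.5500
L = (r1+r2)·wrap + 2·C·cosβ = 13·3.5859 + 2·57.5500 = 161.7169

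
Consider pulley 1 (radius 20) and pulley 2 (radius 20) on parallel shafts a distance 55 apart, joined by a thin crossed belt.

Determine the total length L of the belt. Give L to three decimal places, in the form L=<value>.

L=266.309

crossed belt: β = asin((r1+r2)/C) = asin(40/55) = 46.6582°
wrap1 = wrap2 = π + 2β = 273.3165°
tangent length = C·cosβ = 37.7492
L = (r1+r2)·wrap + 2·C·cosβ = 40·4.7703 + 2·37.7492 = 266.3092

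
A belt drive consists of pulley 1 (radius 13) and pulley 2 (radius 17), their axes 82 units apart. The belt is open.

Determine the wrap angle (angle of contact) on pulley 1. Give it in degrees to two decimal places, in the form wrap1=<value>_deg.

open belt: β = asin((r2−r1)/C) = asin(4/82) = 2.7960°
wrap1 = π − 2β = 174.4079°
wrap2 = π + 2β = 185.5921°

wrap1=174.41_deg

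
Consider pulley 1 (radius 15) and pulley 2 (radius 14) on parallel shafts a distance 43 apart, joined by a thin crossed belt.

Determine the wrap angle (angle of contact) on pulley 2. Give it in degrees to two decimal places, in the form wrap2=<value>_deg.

crossed belt: β = asin((r1+r2)/C) = asin(29/43) = 42.4090°
wrap1 = wrap2 = π + 2β = 264.8180°

wrap2=264.82_deg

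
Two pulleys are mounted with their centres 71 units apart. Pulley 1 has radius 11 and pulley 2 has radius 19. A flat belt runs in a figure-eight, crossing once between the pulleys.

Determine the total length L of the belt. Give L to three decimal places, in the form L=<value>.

L=249.123

crossed belt: β = asin((r1+r2)/C) = asin(30/71) = 24.9947°
wrap1 = wrap2 = π + 2β = 229.9895°
tangent length = C·cosβ = 64.3506
L = (r1+r2)·wrap + 2·C·cosβ = 30·4.0141 + 2·64.3506 = 249.1234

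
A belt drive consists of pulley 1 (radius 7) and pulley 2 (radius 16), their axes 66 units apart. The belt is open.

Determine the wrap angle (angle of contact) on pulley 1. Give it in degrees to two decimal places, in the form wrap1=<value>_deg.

open belt: β = asin((r2−r1)/C) = asin(9/66) = 7.8375°
wrap1 = π − 2β = 164.3250°
wrap2 = π + 2β = 195.6750°

wrap1=164.33_deg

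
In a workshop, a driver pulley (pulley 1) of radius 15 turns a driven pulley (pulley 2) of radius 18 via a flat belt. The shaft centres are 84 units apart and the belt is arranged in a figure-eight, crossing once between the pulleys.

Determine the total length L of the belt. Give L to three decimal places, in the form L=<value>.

L=284.812

crossed belt: β = asin((r1+r2)/C) = asin(33/84) = 23.1324°
wrap1 = wrap2 = π + 2β = 226.2648°
tangent length = C·cosβ = 77.2464
L = (r1+r2)·wrap + 2·C·cosβ = 33·3.9491 + 2·77.2464 = 284.8119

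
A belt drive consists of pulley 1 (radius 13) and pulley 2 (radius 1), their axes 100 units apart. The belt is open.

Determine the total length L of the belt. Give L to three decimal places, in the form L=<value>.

open belt: β = asin((r2−r1)/C) = asin(-12/100) = -6.8921°
wrap1 = π − 2β = 193.7842°
wrap2 = π + 2β = 166.2158°
tangent length = C·cosβ = 99.2774
L = r1·wrap1 + r2·wrap2 + 2·C·cosβ = 13·3.3822 + 1·2.9010 + 2·99.2774 = 245.4240

L=245.424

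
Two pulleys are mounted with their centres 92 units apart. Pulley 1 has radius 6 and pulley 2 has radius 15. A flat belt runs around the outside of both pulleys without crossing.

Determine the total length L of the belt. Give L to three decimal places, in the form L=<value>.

open belt: β = asin((r2−r1)/C) = asin(9/92) = 5.6140°
wrap1 = π − 2β = 168.7720°
wrap2 = π + 2β = 191.2280°
tangent length = C·cosβ = 91.5587
L = r1·wrap1 + r2·wrap2 + 2·C·cosβ = 6·2.9456 + 15·3.3376 + 2·91.5587 = 250.8546

L=250.855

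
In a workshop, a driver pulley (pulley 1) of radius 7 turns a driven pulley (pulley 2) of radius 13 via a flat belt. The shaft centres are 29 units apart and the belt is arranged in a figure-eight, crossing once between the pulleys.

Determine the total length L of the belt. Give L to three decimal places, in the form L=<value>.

L=135.272

crossed belt: β = asin((r1+r2)/C) = asin(20/29) = 43.6028°
wrap1 = wrap2 = π + 2β = 267.2056°
tangent length = C·cosβ = 21.0000
L = (r1+r2)·wrap + 2·C·cosβ = 20·4.6636 + 2·21.0000 = 135.2724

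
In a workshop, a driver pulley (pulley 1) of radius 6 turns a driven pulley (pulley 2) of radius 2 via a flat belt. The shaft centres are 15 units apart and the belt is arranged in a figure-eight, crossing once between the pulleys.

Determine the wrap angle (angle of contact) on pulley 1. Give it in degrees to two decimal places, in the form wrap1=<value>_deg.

wrap1=244.46_deg

crossed belt: β = asin((r1+r2)/C) = asin(8/15) = 32.2310°
wrap1 = wrap2 = π + 2β = 244.4619°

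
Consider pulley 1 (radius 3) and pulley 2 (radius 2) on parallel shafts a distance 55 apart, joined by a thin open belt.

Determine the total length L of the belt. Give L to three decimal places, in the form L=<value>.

open belt: β = asin((r2−r1)/C) = asin(-1/55) = -1.0418°
wrap1 = π − 2β = 182.0836°
wrap2 = π + 2β = 177.9164°
tangent length = C·cosβ = 54.9909
L = r1·wrap1 + r2·wrap2 + 2·C·cosβ = 3·3.1780 + 2·3.1052 + 2·54.9909 = 125.7261

L=125.726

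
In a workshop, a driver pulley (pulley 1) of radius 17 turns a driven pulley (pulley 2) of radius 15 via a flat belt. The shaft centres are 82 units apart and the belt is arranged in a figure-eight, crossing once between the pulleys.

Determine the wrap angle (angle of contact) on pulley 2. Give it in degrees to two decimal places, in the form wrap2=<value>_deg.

crossed belt: β = asin((r1+r2)/C) = asin(32/82) = 22.9697°
wrap1 = wrap2 = π + 2β = 225.9394°

wrap2=225.94_deg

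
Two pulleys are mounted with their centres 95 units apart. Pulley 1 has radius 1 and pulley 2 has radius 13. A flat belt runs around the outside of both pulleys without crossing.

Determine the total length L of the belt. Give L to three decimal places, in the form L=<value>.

open belt: β = asin((r2−r1)/C) = asin(12/95) = 7.2567°
wrap1 = π − 2β = 165.4865°
wrap2 = π + 2β = 194.5135°
tangent length = C·cosβ = 94.2391
L = r1·wrap1 + r2·wrap2 + 2·C·cosβ = 1·2.8883 + 13·3.3949 + 2·94.2391 = 235.5001

L=235.500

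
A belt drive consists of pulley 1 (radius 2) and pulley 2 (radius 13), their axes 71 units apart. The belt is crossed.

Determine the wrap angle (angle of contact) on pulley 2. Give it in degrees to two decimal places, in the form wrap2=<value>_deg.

crossed belt: β = asin((r1+r2)/C) = asin(15/71) = 12.1966°
wrap1 = wrap2 = π + 2β = 204.3933°

wrap2=204.39_deg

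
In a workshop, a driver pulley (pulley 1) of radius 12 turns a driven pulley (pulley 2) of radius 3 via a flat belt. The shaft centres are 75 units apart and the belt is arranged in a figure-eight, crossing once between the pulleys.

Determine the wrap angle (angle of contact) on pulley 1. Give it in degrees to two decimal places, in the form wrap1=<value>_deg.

crossed belt: β = asin((r1+r2)/C) = asin(15/75) = 11.5370°
wrap1 = wrap2 = π + 2β = 203.0739°

wrap1=203.07_deg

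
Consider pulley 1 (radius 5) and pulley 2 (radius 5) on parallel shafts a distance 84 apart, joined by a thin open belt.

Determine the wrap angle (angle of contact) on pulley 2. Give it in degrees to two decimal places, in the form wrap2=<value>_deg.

wrap2=180.00_deg

open belt: β = asin((r2−r1)/C) = asin(0/84) = 0.0000°
wrap1 = π − 2β = 180.0000°
wrap2 = π + 2β = 180.0000°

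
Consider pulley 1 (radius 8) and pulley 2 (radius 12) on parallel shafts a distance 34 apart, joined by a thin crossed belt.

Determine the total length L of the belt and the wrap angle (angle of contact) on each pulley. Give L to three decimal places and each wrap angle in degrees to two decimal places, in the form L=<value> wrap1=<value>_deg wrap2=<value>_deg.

crossed belt: β = asin((r1+r2)/C) = asin(20/34) = 36.0319°
wrap1 = wrap2 = π + 2β = 252.0638°
tangent length = C·cosβ = 27.4955
L = (r1+r2)·wrap + 2·C·cosβ = 20·4.3993 + 2·27.4955 = 142.9778

L=142.978 wrap1=252.06_deg wrap2=252.06_deg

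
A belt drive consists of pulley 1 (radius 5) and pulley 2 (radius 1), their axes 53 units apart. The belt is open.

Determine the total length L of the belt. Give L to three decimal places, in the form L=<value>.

L=125.152

open belt: β = asin((r2−r1)/C) = asin(-4/53) = -4.3283°
wrap1 = π − 2β = 188.6567°
wrap2 = π + 2β = 171.3433°
tangent length = C·cosβ = 52.8488
L = r1·wrap1 + r2·wrap2 + 2·C·cosβ = 5·3.2927 + 1·2.9905 + 2·52.8488 = 125.1516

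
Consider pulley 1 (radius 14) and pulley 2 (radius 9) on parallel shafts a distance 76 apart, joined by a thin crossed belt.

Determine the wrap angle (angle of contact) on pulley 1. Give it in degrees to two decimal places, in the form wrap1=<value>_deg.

wrap1=215.23_deg

crossed belt: β = asin((r1+r2)/C) = asin(23/76) = 17.6157°
wrap1 = wrap2 = π + 2β = 215.2315°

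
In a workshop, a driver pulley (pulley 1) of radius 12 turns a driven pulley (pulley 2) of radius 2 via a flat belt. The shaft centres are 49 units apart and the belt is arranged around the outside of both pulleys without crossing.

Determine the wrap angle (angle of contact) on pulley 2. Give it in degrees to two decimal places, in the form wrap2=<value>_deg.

wrap2=156.45_deg

open belt: β = asin((r2−r1)/C) = asin(-10/49) = -11.7757°
wrap1 = π − 2β = 203.5515°
wrap2 = π + 2β = 156.4485°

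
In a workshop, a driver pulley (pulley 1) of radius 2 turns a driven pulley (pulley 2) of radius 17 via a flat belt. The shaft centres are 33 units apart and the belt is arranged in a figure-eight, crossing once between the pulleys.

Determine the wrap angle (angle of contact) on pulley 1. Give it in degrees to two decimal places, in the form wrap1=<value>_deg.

crossed belt: β = asin((r1+r2)/C) = asin(19/33) = 35.1527°
wrap1 = wrap2 = π + 2β = 250.3054°

wrap1=250.31_deg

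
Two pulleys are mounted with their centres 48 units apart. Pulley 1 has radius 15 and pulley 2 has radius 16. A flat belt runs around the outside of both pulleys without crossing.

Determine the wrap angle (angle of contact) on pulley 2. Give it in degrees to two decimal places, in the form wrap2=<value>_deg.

wrap2=182.39_deg

open belt: β = asin((r2−r1)/C) = asin(1/48) = 1.1937°
wrap1 = π − 2β = 177.6125°
wrap2 = π + 2β = 182.3875°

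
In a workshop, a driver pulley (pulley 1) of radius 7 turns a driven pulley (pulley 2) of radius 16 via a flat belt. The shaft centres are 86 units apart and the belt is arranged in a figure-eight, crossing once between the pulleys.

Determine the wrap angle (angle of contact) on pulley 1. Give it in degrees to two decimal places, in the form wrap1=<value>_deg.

crossed belt: β = asin((r1+r2)/C) = asin(23/86) = 15.5121°
wrap1 = wrap2 = π + 2β = 211.0242°

wrap1=211.02_deg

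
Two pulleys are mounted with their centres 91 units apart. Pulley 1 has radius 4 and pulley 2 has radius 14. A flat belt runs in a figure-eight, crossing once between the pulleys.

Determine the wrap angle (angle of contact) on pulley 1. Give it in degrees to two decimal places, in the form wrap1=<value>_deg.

wrap1=202.82_deg

crossed belt: β = asin((r1+r2)/C) = asin(18/91) = 11.4085°
wrap1 = wrap2 = π + 2β = 202.8169°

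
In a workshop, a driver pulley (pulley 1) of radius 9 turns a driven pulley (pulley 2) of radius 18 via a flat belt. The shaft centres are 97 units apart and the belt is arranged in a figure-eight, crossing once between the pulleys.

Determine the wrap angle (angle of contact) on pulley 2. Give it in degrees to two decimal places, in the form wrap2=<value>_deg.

crossed belt: β = asin((r1+r2)/C) = asin(27/97) = 16.1618°
wrap1 = wrap2 = π + 2β = 212.3236°

wrap2=212.32_deg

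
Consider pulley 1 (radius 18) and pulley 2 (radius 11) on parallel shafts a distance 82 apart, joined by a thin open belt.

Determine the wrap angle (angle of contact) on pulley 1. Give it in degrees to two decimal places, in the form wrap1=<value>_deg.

wrap1=189.79_deg

open belt: β = asin((r2−r1)/C) = asin(-7/82) = -4.8971°
wrap1 = π − 2β = 189.7941°
wrap2 = π + 2β = 170.2059°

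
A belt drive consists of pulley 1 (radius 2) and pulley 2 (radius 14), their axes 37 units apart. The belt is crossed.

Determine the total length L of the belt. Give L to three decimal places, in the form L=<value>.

crossed belt: β = asin((r1+r2)/C) = asin(16/37) = 25.6220°
wrap1 = wrap2 = π + 2β = 231.2441°
tangent length = C·cosβ = 33.3617
L = (r1+r2)·wrap + 2·C·cosβ = 16·4.0360 + 2·33.3617 = 131.2988

L=131.299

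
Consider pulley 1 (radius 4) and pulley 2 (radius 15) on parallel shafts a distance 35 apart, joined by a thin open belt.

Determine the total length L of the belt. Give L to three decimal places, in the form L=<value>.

L=133.177

open belt: β = asin((r2−r1)/C) = asin(11/35) = 18.3177°
wrap1 = π − 2β = 143.3646°
wrap2 = π + 2β = 216.6354°
tangent length = C·cosβ = 33.2265
L = r1·wrap1 + r2·wrap2 + 2·C·cosβ = 4·2.5022 + 15·3.7810 + 2·33.2265 = 133.1767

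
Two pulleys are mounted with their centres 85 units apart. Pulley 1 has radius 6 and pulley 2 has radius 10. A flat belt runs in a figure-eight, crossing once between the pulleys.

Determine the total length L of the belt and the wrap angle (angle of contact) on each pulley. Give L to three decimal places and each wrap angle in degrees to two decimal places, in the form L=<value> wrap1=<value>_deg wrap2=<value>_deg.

L=223.286 wrap1=201.70_deg wrap2=201.70_deg

crossed belt: β = asin((r1+r2)/C) = asin(16/85) = 10.8498°
wrap1 = wrap2 = π + 2β = 201.6996°
tangent length = C·cosβ = 83.4805
L = (r1+r2)·wrap + 2·C·cosβ = 16·3.5203 + 2·83.4805 = 223.2862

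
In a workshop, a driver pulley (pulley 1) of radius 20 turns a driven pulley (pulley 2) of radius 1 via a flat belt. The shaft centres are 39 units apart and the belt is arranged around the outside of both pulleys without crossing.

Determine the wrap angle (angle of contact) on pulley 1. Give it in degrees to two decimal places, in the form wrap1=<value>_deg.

wrap1=238.31_deg

open belt: β = asin((r2−r1)/C) = asin(-19/39) = -29.1554°
wrap1 = π − 2β = 238.3107°
wrap2 = π + 2β = 121.6893°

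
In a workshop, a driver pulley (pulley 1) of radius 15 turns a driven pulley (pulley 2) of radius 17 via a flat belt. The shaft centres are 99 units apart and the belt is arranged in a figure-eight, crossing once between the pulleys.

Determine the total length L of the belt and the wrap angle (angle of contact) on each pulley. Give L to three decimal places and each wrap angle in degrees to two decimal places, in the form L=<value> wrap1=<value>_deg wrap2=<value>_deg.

L=308.967 wrap1=217.72_deg wrap2=217.72_deg

crossed belt: β = asin((r1+r2)/C) = asin(32/99) = 18.8585°
wrap1 = wrap2 = π + 2β = 217.7170°
tangent length = C·cosβ = 93.6856
L = (r1+r2)·wrap + 2·C·cosβ = 32·3.7999 + 2·93.6856 = 308.9674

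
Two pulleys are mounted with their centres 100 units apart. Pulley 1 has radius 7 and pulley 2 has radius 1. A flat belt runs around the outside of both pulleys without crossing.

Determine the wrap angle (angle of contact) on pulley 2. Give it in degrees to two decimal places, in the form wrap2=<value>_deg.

wrap2=173.12_deg

open belt: β = asin((r2−r1)/C) = asin(-6/100) = -3.4398°
wrap1 = π − 2β = 186.8796°
wrap2 = π + 2β = 173.1204°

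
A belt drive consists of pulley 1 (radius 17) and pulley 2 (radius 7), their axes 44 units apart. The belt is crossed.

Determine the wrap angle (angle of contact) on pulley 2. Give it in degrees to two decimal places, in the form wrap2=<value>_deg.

wrap2=246.11_deg

crossed belt: β = asin((r1+r2)/C) = asin(24/44) = 33.0557°
wrap1 = wrap2 = π + 2β = 246.1115°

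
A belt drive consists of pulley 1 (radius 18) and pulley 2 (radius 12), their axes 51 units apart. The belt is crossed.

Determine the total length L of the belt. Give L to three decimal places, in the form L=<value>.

L=214.467

crossed belt: β = asin((r1+r2)/C) = asin(30/51) = 36.0319°
wrap1 = wrap2 = π + 2β = 252.0638°
tangent length = C·cosβ = 41.2432
L = (r1+r2)·wrap + 2·C·cosβ = 30·4.3993 + 2·41.2432 = 214.4666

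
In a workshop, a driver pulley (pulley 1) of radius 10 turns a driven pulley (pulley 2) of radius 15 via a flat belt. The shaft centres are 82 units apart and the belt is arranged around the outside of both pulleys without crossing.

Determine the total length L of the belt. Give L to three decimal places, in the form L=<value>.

open belt: β = asin((r2−r1)/C) = asin(5/82) = 3.4958°
wrap1 = π − 2β = 173.0084°
wrap2 = π + 2β = 186.9916°
tangent length = C·cosβ = 81.8474
L = r1·wrap1 + r2·wrap2 + 2·C·cosβ = 10·3.0196 + 15·3.2636 + 2·81.8474 = 242.8448

L=242.845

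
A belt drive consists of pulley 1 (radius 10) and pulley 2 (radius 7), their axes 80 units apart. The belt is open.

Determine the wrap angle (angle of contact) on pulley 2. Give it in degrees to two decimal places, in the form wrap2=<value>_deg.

wrap2=175.70_deg

open belt: β = asin((r2−r1)/C) = asin(-3/80) = -2.1491°
wrap1 = π − 2β = 184.2982°
wrap2 = π + 2β = 175.7018°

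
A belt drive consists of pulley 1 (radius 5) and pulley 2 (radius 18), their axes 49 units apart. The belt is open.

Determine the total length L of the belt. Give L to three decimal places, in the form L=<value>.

L=173.726

open belt: β = asin((r2−r1)/C) = asin(13/49) = 15.3851°
wrap1 = π − 2β = 149.2297°
wrap2 = π + 2β = 210.7703°
tangent length = C·cosβ = 47.2440
L = r1·wrap1 + r2·wrap2 + 2·C·cosβ = 5·2.6045 + 18·3.6786 + 2·47.2440 = 173.7263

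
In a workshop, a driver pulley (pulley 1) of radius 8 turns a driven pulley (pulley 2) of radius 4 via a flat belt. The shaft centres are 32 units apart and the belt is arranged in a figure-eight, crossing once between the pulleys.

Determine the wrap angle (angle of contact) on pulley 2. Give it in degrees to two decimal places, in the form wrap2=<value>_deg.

crossed belt: β = asin((r1+r2)/C) = asin(12/32) = 22.0243°
wrap1 = wrap2 = π + 2β = 224.0486°

wrap2=224.05_deg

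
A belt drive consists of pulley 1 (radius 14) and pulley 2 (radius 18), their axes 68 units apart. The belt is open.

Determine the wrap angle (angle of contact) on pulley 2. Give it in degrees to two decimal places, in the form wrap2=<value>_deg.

wrap2=186.74_deg

open belt: β = asin((r2−r1)/C) = asin(4/68) = 3.3723°
wrap1 = π − 2β = 173.2554°
wrap2 = π + 2β = 186.7446°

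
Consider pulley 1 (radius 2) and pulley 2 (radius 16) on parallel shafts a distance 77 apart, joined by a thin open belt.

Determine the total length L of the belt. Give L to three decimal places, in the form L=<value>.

L=213.101

open belt: β = asin((r2−r1)/C) = asin(14/77) = 10.4757°
wrap1 = π − 2β = 159.0486°
wrap2 = π + 2β = 200.9514°
tangent length = C·cosβ = 75.7166
L = r1·wrap1 + r2·wrap2 + 2·C·cosβ = 2·2.7759 + 16·3.5073 + 2·75.7166 = 213.1012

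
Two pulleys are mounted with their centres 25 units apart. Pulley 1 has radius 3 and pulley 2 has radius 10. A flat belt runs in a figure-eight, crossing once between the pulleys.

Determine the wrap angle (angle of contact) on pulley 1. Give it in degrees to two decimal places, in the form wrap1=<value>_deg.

wrap1=242.66_deg

crossed belt: β = asin((r1+r2)/C) = asin(13/25) = 31.3323°
wrap1 = wrap2 = π + 2β = 242.6645°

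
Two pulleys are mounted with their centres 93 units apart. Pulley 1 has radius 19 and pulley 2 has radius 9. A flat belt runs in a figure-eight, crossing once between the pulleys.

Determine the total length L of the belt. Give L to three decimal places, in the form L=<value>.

crossed belt: β = asin((r1+r2)/C) = asin(28/93) = 17.5222°
wrap1 = wrap2 = π + 2β = 215.0444°
tangent length = C·cosβ = 88.6848
L = (r1+r2)·wrap + 2·C·cosβ = 28·3.7532 + 2·88.6848 = 282.4602

L=282.460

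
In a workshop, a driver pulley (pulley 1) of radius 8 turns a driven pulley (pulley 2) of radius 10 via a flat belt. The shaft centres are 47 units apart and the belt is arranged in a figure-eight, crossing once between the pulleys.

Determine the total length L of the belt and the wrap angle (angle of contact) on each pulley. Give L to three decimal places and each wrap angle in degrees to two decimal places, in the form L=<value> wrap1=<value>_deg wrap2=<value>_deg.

L=157.531 wrap1=225.04_deg wrap2=225.04_deg

crossed belt: β = asin((r1+r2)/C) = asin(18/47) = 22.5183°
wrap1 = wrap2 = π + 2β = 225.0366°
tangent length = C·cosβ = 43.4166
L = (r1+r2)·wrap + 2·C·cosβ = 18·3.9276 + 2·43.4166 = 157.5305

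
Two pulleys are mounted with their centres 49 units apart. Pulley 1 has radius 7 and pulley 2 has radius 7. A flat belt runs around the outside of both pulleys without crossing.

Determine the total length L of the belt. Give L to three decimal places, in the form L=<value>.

L=141.982

open belt: β = asin((r2−r1)/C) = asin(0/49) = 0.0000°
wrap1 = π − 2β = 180.0000°
wrap2 = π + 2β = 180.0000°
tangent length = C·cosβ = 49.0000
L = r1·wrap1 + r2·wrap2 + 2·C·cosβ = 7·3.1416 + 7·3.1416 + 2·49.0000 = 141.9823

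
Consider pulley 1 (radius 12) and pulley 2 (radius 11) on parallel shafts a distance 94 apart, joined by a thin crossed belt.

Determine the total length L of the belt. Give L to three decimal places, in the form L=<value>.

L=265.913

crossed belt: β = asin((r1+r2)/C) = asin(23/94) = 14.1630°
wrap1 = wrap2 = π + 2β = 208.3259°
tangent length = C·cosβ = 91.1427
L = (r1+r2)·wrap + 2·C·cosβ = 23·3.6360 + 2·91.1427 = 265.9129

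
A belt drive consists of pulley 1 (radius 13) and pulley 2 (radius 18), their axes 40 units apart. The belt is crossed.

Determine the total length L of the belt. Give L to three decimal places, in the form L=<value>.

crossed belt: β = asin((r1+r2)/C) = asin(31/40) = 50.8050°
wrap1 = wrap2 = π + 2β = 281.6101°
tangent length = C·cosβ = 25.2784
L = (r1+r2)·wrap + 2·C·cosβ = 31·4.9150 + 2·25.2784 = 202.9226

L=202.923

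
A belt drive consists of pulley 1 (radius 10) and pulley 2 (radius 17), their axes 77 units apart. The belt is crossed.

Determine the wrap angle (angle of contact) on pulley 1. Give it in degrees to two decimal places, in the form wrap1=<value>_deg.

wrap1=221.05_deg

crossed belt: β = asin((r1+r2)/C) = asin(27/77) = 20.5270°
wrap1 = wrap2 = π + 2β = 221.0541°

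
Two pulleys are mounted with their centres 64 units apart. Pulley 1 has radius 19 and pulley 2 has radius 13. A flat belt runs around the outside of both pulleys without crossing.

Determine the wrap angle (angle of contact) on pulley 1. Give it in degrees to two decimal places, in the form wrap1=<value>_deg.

wrap1=190.76_deg

open belt: β = asin((r2−r1)/C) = asin(-6/64) = -5.3794°
wrap1 = π − 2β = 190.7588°
wrap2 = π + 2β = 169.2412°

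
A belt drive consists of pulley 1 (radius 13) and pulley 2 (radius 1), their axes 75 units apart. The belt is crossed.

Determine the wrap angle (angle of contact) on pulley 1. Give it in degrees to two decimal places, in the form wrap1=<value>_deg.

crossed belt: β = asin((r1+r2)/C) = asin(14/75) = 10.7583°
wrap1 = wrap2 = π + 2β = 201.5166°

wrap1=201.52_deg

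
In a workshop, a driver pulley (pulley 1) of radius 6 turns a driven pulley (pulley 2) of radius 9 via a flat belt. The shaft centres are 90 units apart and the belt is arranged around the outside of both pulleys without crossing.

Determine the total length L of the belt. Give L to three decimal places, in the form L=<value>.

L=227.224

open belt: β = asin((r2−r1)/C) = asin(3/90) = 1.9102°
wrap1 = π − 2β = 176.1796°
wrap2 = π + 2β = 183.8204°
tangent length = C·cosβ = 89.9500
L = r1·wrap1 + r2·wrap2 + 2·C·cosβ = 6·3.0749 + 9·3.2083 + 2·89.9500 = 227.2239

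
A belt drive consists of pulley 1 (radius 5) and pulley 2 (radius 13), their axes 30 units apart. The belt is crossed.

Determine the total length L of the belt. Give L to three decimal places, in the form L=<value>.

L=127.715

crossed belt: β = asin((r1+r2)/C) = asin(18/30) = 36.8699°
wrap1 = wrap2 = π + 2β = 253.7398°
tangent length = C·cosβ = 24.0000
L = (r1+r2)·wrap + 2·C·cosβ = 18·4.4286 + 2·24.0000 = 127.7147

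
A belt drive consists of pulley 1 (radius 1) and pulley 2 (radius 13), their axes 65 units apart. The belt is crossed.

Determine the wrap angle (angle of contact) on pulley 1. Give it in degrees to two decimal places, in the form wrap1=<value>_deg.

wrap1=204.88_deg

crossed belt: β = asin((r1+r2)/C) = asin(14/65) = 12.4381°
wrap1 = wrap2 = π + 2β = 204.8762°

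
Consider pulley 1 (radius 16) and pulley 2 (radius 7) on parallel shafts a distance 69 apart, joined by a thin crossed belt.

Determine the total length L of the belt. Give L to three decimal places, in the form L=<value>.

crossed belt: β = asin((r1+r2)/C) = asin(23/69) = 19.4712°
wrap1 = wrap2 = π + 2β = 218.9424°
tangent length = C·cosβ = 65.0538
L = (r1+r2)·wrap + 2·C·cosβ = 23·3.8213 + 2·65.0538 = 217.9968

L=217.997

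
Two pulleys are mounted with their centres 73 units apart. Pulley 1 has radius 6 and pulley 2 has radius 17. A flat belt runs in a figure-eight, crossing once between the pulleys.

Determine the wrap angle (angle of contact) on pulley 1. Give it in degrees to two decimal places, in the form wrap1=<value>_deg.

wrap1=216.73_deg

crossed belt: β = asin((r1+r2)/C) = asin(23/73) = 18.3649°
wrap1 = wrap2 = π + 2β = 216.7299°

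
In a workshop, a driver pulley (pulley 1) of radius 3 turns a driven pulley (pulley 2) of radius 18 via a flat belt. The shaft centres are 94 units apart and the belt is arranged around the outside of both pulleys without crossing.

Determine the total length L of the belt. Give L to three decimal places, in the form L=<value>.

open belt: β = asin((r2−r1)/C) = asin(15/94) = 9.1822°
wrap1 = π − 2β = 161.6356°
wrap2 = π + 2β = 198.3644°
tangent length = C·cosβ = 92.7955
L = r1·wrap1 + r2·wrap2 + 2·C·cosβ = 3·2.8211 + 18·3.4621 + 2·92.7955 = 256.3722

L=256.372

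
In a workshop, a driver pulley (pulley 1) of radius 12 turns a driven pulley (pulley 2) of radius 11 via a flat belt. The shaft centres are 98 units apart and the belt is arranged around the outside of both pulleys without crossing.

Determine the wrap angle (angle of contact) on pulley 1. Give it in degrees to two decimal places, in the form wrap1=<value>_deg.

open belt: β = asin((r2−r1)/C) = asin(-1/98) = -0.5847°
wrap1 = π − 2β = 181.1693°
wrap2 = π + 2β = 178.8307°

wrap1=181.17_deg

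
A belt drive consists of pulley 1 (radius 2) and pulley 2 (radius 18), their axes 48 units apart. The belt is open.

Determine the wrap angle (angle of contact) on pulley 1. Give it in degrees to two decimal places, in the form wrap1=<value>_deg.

open belt: β = asin((r2−r1)/C) = asin(16/48) = 19.4712°
wrap1 = π − 2β = 141.0576°
wrap2 = π + 2β = 218.9424°

wrap1=141.06_deg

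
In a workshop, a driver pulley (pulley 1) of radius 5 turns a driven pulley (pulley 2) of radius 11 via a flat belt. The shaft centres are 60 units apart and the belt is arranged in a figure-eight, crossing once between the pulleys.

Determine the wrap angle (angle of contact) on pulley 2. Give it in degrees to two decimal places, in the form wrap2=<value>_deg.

wrap2=210.93_deg

crossed belt: β = asin((r1+r2)/C) = asin(16/60) = 15.4660°
wrap1 = wrap2 = π + 2β = 210.9320°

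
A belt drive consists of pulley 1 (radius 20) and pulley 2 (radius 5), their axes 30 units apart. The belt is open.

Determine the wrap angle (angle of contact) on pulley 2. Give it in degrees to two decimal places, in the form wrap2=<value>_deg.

wrap2=120.00_deg

open belt: β = asin((r2−r1)/C) = asin(-15/30) = -30.0000°
wrap1 = π − 2β = 240.0000°
wrap2 = π + 2β = 120.0000°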